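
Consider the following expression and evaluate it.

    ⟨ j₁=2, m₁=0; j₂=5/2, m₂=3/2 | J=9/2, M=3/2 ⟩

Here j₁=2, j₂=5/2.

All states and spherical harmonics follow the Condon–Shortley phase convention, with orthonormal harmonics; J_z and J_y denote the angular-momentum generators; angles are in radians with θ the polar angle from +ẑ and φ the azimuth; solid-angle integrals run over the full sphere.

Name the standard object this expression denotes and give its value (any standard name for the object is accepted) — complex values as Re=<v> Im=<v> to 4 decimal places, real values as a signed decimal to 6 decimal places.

Clebsch–Gordan coefficient, +√(5/14) ≈ +0.597614

This is a Clebsch–Gordan (vector-coupling) coefficient.
√[10·0!4!5!/10! · 2!2!4!1!6!3!] = √(23040/7)
  +(−1)^0/∏(0,0,2,4,2,1)! = 1/96  (running 1/96)
⟨..|..⟩ = √(23040/7)·(1/96) = +0.597614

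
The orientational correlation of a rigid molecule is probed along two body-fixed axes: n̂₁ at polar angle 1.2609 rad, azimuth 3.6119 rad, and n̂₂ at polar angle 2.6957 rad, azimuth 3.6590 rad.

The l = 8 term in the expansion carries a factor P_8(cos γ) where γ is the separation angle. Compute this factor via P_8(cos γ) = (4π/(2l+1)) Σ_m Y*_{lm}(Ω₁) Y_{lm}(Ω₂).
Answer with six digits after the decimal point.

0.111193

Expand P_8 via completeness: Σ_{m} conj(Y_{8,m}) at Ω₁ times Y_{8,m} at Ω₂ —
  m=-8: (-0.283719, -0.202920) × (-0.000334, 0.000518) = (0.000200, -0.000079)  (running Σ = (0.000200, -0.000079))
  m=-7: (0.441728, 0.067013) × (-0.004577, 0.002384) = (-0.002182, 0.000747)  (running Σ = (-0.001982, 0.000667))
  m=-6: (-0.105319, 0.034872) × (-0.027129, -0.001008) = (0.002892, -0.000840)  (running Σ = (0.000911, -0.000172))
  m=-5: (-0.219461, 0.221515) × (-0.085695, -0.053079) = (0.030564, -0.007334)  (running Σ = (0.031475, -0.007506))
  m=-4: (0.072754, -0.226787) × (-0.128232, -0.235380) = (-0.062711, 0.011956)  (running Σ = (-0.031235, 0.004450))
  m=-3: (-0.033673, -0.208825) × (0.009014, -0.485226) = (-0.101631, 0.014457)  (running Σ = (-0.132866, 0.018907))
  m=-2: (0.163299, 0.223883) × (0.252419, -0.424962) = (0.136362, -0.012883)  (running Σ = (0.003496, 0.006023))
  m=-1: (0.145273, 0.073850) × (0.020103, -0.011441) = (0.003765, -0.000177)  (running Σ = (0.007261, 0.005846))
  m=0: (-0.285535, -0.000000) × (-0.475956, 0.000000) = (0.135902, 0.000000)  (running Σ = (0.143163, 0.005846))
  m=1: (-0.145273, 0.073850) × (-0.020103, -0.011441) = (0.003765, 0.000177)  (running Σ = (0.146928, 0.006023))
  m=2: (0.163299, -0.223883) × (0.252419, 0.424962) = (0.136362, 0.012883)  (running Σ = (0.283290, 0.018907))
  m=3: (0.033673, -0.208825) × (-0.009014, -0.485226) = (-0.101631, -0.014457)  (running Σ = (0.181659, 0.004450))
  m=4: (0.072754, 0.226787) × (-0.128232, 0.235380) = (-0.062711, -0.011956)  (running Σ = (0.118949, -0.007506))
  m=5: (0.219461, 0.221515) × (0.085695, -0.053079) = (0.030564, 0.007334)  (running Σ = (0.149513, -0.000172))
  m=6: (-0.105319, -0.034872) × (-0.027129, 0.001008) = (0.002892, 0.000840)  (running Σ = (0.152406, 0.000667))
  m=7: (-0.441728, 0.067013) × (0.004577, 0.002384) = (-0.002182, -0.000747)  (running Σ = (0.150224, -0.000079))
  m=8: (-0.283719, 0.202920) × (-0.000334, -0.000518) = (0.000200, 0.000079)  (running Σ = (0.150424, 0.000000))
Σ over m = (0.150424, 0.000000); ×(4π/17) → (0.111193, 0.000000). Real part: 0.111193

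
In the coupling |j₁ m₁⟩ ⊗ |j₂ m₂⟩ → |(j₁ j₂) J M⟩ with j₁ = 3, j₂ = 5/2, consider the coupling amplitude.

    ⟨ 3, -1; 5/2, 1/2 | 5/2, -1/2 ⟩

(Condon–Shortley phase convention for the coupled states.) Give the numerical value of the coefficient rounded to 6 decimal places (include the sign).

+0.478091

j₁+j₂−J=3  J+j₁−j₂=3  J−j₁+j₂=2  j₁+j₂+J+1=9
(j₁±m₁, j₂±m₂, J±M) = (2,4,3,2,2,3)
P² = 288/35
sum k=1..3:
  [1] −1/24 = -1/24
  [2] +1/4 = 1/4
  [3] −1/24 = -1/24
S = 1/6
C² = P²·S² = 8/35 ; C = +0.478091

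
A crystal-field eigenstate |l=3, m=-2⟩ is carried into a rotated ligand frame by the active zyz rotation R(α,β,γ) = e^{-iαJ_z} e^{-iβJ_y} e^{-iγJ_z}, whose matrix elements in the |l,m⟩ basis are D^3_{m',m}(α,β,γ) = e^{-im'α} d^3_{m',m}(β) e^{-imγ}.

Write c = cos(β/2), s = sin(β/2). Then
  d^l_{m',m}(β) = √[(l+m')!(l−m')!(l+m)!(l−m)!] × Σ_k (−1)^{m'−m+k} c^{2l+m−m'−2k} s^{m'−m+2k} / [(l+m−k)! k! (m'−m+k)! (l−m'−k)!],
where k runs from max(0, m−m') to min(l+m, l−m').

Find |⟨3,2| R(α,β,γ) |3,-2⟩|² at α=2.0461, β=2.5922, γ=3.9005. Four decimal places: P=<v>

P=0.2298

Split into d^3_{2,-2}(β=2.5922) × two z-phases.
Half-angle: c=0.271255, s=0.962508. N=√(120·1·1·120)=120.000000
Admissible k: 0..1 (factorial args all ≥0)
  k=0: (−1)^4·120.0000/(24)·0.2713^2·0.9625^4 = +0.315748
  k=1: (−1)^5·120.0000/(120)·0.2713^0·0.9625^6 = -0.795106
d^3_{2,-2}(2.5922) = +0.315748 -0.795106 = -0.479358
|D^3_{2,-2}|² = |d^3_{2,-2}(β)|² = (-0.479358)² = 0.229784 (the z-rotation phases have unit modulus)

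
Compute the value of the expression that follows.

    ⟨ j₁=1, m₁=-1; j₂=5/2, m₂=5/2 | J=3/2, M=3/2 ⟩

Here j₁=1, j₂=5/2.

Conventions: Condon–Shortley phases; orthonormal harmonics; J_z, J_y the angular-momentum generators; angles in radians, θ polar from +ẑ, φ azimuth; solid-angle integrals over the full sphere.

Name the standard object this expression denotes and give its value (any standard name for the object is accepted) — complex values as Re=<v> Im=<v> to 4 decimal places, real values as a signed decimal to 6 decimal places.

This is a Clebsch–Gordan (vector-coupling) coefficient.
triangle: 2!×0!×3!/6! = 12/720
(j±m)!: 0!×2!×5!×0!×3!×0! = 1440
prefactor² = (2J+1)×Δ×N² = 96
  k=2: +1/(2!×0!×0!×3!×0!×0!) = 1/12
Σ = 1/12  ⇒  CG² = 96×(1/12)² = 2/3
CG = +√(2/3) = +0.816497

Clebsch–Gordan coefficient, +√(2/3) ≈ +0.816497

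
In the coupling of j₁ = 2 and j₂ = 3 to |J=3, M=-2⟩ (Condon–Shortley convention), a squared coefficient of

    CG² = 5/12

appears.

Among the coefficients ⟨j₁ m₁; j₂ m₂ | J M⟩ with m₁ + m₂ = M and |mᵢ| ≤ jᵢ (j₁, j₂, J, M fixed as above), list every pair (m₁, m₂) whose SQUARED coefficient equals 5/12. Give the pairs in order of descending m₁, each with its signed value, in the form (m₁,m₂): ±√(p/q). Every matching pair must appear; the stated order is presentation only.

(1,-3): +√(5/12)

Admissible pairs with m₁+m₂ = M = -2: (-2,0), (-1,-1), (0,-2), (1,-3)
  (m₁,m₂)=(1,-3): CG² = 5/12, CG = +√(5/12)   ← matches the target
  (m₁,m₂)=(0,-2): CG² = 0/1, CG = 0
  (m₁,m₂)=(-1,-1): CG² = 1/4, CG = −√(1/4)
  (m₁,m₂)=(-2,0): CG² = 1/3, CG = +√(1/3)
Pairs with CG² = 5/12: (1,-3): +√(5/12)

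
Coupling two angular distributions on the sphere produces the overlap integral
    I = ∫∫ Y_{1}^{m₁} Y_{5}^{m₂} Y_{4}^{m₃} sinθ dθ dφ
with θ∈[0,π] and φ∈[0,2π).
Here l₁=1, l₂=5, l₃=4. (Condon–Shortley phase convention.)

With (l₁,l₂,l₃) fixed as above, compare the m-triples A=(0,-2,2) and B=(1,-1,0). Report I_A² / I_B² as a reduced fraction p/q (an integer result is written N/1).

Same 1,5,4: normalisation and zero-m 3j drop out of the ratio.
A: Δ: 2! 0! 8! / 11! → 1/495; sum: t=1:−1/1440 = -1/1440; 3j²(1 5 4; 0 -2 2) = Δ·Π!·Σ² = 7/165  (sign -1)
B: Δ: 2! 0! 8! / 11! → 1/495; sum: t=0:+1/1152 = 1/1152; 3j²(1 5 4; 1 -1 0) = Δ·Π!·Σ² = 1/33  (sign +1)
I_A²/I_B² = (7/165)/(1/33) = 7/5

7/5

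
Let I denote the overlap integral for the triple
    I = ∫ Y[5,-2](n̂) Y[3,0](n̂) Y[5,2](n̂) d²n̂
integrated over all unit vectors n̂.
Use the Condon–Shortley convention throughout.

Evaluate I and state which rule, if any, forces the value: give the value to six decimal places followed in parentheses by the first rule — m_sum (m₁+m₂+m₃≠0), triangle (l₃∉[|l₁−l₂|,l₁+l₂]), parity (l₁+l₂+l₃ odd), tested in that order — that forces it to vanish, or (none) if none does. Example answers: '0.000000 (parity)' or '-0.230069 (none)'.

0.000000 (parity)

L=13 odd ⇒ parity kills the (l;000) factor ⇒ I = 0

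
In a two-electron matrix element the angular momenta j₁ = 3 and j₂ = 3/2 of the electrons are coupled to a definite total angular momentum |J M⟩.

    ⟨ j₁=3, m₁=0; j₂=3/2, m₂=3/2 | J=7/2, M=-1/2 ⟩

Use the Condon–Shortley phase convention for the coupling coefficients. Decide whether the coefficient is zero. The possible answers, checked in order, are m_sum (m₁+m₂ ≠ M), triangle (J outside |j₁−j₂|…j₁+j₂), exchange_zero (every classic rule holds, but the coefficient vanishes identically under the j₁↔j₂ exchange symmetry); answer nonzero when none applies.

m-sum: m₁+m₂ = 0+3/2 = 3/2, M = -1/2  ✗ ⇒ coefficient is 0

m_sum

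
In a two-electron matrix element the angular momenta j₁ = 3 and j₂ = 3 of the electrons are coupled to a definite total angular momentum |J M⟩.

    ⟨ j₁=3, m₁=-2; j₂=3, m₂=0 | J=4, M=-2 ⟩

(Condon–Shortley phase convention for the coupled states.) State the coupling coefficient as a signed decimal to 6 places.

+0.139573

j₁+j₂−J=2  J+j₁−j₂=4  J−j₁+j₂=4  j₁+j₂+J+1=11
(j₁±m₁, j₂±m₂, J±M) = (1,5,3,3,2,6)
P² = 124416/77
sum k=1..2:
  [1] −1/96 = -1/96
  [2] +1/72 = 1/72
S = 1/288
C² = P²·S² = 3/154 ; C = +0.139573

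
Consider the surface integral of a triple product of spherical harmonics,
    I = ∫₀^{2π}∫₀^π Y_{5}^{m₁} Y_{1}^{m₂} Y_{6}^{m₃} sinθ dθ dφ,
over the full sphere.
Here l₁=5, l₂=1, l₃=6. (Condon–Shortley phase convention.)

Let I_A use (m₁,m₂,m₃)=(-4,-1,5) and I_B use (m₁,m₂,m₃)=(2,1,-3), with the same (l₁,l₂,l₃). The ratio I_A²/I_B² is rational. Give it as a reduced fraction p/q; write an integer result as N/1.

55/36

Same 5,1,6: normalisation and zero-m 3j drop out of the ratio.
A: Δ: 0! 10! 2! / 13! → 1/858; sum: t=0:+1/725760 = 1/725760; 3j²(5 1 6; -4 -1 5) = Δ·Π!·Σ² = 5/78  (sign -1)
B: Δ: 0! 10! 2! / 13! → 1/858; sum: t=0:+1/60480 = 1/60480; 3j²(5 1 6; 2 1 -3) = Δ·Π!·Σ² = 6/143  (sign -1)
I_A²/I_B² = (5/78)/(6/143) = 55/36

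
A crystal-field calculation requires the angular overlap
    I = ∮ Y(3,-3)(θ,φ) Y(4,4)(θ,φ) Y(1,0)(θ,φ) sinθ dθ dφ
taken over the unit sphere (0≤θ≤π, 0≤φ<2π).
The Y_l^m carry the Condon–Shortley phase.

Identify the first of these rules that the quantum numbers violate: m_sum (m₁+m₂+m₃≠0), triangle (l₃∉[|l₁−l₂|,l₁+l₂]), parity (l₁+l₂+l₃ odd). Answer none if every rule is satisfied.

Σmᵢ = 1  ✗
l₃∈[|l₁−l₂|,l₁+l₂]=[1,7], have l₃=1
Σlᵢ = 8 ⇒ even

m_sum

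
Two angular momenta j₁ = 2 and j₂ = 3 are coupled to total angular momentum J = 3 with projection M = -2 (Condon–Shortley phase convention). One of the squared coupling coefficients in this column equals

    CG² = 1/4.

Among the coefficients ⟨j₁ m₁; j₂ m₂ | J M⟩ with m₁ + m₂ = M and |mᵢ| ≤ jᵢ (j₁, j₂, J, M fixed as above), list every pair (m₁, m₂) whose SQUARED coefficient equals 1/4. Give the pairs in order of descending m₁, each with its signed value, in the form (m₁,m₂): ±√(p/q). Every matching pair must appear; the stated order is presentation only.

Admissible pairs with m₁+m₂ = M = -2: (-2,0), (-1,-1), (0,-2), (1,-3)
  (m₁,m₂)=(1,-3): CG² = 5/12, CG = +√(5/12)
  (m₁,m₂)=(0,-2): CG² = 0/1, CG = 0
  (m₁,m₂)=(-1,-1): CG² = 1/4, CG = −√(1/4)   ← matches the target
  (m₁,m₂)=(-2,0): CG² = 1/3, CG = +√(1/3)
Pairs with CG² = 1/4: (-1,-1): −√(1/4)

(-1,-1): −√(1/4)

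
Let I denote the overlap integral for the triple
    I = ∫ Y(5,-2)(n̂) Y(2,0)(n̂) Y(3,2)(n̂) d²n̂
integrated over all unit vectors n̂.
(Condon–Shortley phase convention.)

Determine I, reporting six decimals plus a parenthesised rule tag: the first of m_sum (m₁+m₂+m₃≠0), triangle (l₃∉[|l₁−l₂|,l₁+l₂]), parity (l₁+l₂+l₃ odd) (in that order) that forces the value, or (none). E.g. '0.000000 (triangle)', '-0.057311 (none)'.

0.190188 (none)

m-sum 0 ✓  L=10 even ✓  3≤3≤7 ✓
Π(2lᵢ+1) = 11×5×7 = 385
triangle coeff Δ(5,2,3) = 1/2310
Σ_t [2,2]: t=2:+1/144 = 1/144
(3j)²=10/231 [(5 2 3; 0 0 0)], sign=-1
Σ_t [2,2]: t=2:+1/480 = 1/480
(3j)²=3/110 [(5 2 3; -2 0 2)], sign=-1
⇒ 4πI² = 5/11
I = (+1)√(5/11/(4π)) = 0.19018827
No selection rule forces the value: the integral is nonzero (none).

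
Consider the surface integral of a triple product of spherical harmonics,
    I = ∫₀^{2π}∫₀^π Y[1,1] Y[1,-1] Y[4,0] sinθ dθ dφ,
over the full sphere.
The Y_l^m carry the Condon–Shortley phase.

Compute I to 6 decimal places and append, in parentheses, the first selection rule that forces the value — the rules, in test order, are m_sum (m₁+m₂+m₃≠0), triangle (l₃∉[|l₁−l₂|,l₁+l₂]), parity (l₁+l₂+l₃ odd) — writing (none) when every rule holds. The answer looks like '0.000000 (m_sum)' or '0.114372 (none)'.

0.000000 (triangle)

triangle: need 0≤l₃≤2, have 4; I=0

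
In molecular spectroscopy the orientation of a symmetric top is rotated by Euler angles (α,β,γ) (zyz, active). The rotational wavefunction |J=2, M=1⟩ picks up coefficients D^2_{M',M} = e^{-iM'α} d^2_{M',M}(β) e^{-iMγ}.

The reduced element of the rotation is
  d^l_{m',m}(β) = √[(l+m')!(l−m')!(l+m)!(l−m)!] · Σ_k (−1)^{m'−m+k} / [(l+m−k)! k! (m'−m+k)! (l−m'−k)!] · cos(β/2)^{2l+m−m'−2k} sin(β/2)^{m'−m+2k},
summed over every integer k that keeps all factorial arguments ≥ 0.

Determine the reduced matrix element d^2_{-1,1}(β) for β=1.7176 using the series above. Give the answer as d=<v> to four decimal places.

d^2_{-1,1}(β=1.7176) via the finite sum:
c=cos(1.717600/2)=0.653346, s=sin(1.717600/2)=0.757059; N=√[1·6·6·1]=6.000000
k: max(0,(1)−(-1))=2 … min(2+(1),2−(-1))=3
  k=2: (−1)^0·6.0000/(2)·0.6533^2·0.7571^2 = +0.733952
  k=3: (−1)^1·6.0000/(6)·0.6533^0·0.7571^4 = -0.328488
d^2_{-1,1}(1.7176) = +0.733952 -0.328488 = +0.405465

d=0.4055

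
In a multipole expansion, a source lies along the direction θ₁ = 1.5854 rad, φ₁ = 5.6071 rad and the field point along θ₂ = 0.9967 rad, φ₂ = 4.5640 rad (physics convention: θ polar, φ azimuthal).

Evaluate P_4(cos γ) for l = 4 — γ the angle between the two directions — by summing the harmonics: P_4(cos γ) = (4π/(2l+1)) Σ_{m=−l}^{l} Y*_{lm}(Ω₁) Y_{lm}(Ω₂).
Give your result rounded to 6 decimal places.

-0.140781

Summing Y*_{l m}(θ₁,φ₁)·Y_{l m}(θ₂,φ₂) over m ∈ [−4, 4]; prefactor 4π/(2·4+1) = 1.396263:
  term(m=-4) = (-0.050031, -0.083466)   from Y*(Ω₁)=(-0.400728, -0.187311), Y(Ω₂)=(0.182364, 0.123044)
  term(m=-3) = (0.007353, -0.000090)   from Y*(Ω₁)=(0.008070, 0.016394), Y(Ω₂)=(0.173293, -0.363215)
  term(m=-2) = (0.041328, -0.072956)   from Y*(Ω₁)=(-0.072430, 0.326003), Y(Ω₂)=(-0.240104, -0.073426)
  term(m=-1) = (-0.002105, -0.003612)   from Y*(Ω₁)=(0.016157, -0.012961), Y(Ω₂)=(0.029837, -0.199596)
  term(m=+0) = (-0.093917, 0.000000)   from Y*(Ω₁)=(0.316680, -0.000000), Y(Ω₂)=(-0.296568, 0.000000)
  term(m=+1) = (-0.002105, 0.003612)   from Y*(Ω₁)=(-0.016157, -0.012961), Y(Ω₂)=(-0.029837, -0.199596)
  term(m=+2) = (0.041328, 0.072956)   from Y*(Ω₁)=(-0.072430, -0.326003), Y(Ω₂)=(-0.240104, 0.073426)
  term(m=+3) = (0.007353, 0.000090)   from Y*(Ω₁)=(-0.008070, 0.016394), Y(Ω₂)=(-0.173293, -0.363215)
  term(m=+4) = (-0.050031, 0.083466)   from Y*(Ω₁)=(-0.400728, 0.187311), Y(Ω₂)=(0.182364, -0.123044)
Total Σ_m = (-0.100827, -0.000000). Multiply by 1.396263: (-0.140781, -0.000000). P_4(cos γ) = -0.140781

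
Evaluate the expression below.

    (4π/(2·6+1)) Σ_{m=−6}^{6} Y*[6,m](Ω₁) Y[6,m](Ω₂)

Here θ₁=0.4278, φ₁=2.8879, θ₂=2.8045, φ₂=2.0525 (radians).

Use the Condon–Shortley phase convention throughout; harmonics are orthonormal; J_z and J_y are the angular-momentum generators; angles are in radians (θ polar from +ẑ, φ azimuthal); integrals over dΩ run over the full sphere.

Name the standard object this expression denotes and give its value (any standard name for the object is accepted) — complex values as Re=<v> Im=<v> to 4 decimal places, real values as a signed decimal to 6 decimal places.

Legendre polynomial (addition theorem), -0.324996

This sum is the spherical-harmonic addition theorem: it equals the Legendre polynomial P_l(cos γ) of the angle γ between the two directions.
Summing Y*_{l m}(θ₁,φ₁)·Y_{l m}(θ₂,φ₂) over m ∈ [−6, 6]; prefactor 4π/(2·6+1) = 0.966644:
  [-6]  conj(Y_{6,-6})(Ω₁) = (0.000120, -0.002460) ; Y_{6,-6}(Ω₂) = (0.000613, 0.000157) ; Δ = (0.000000, -0.000001)
  [-5]  conj(Y_{6,-5})(Ω₁) = (-0.005572, 0.017865) ; Y_{6,-5}(Ω₂) = (0.004183, -0.004645) ; Δ = (0.000060, 0.000101)
  [-4]  conj(Y_{6,-4})(Ω₁) = (0.045225, -0.072776) ; Y_{6,-4}(Ω₂) = (-0.013090, -0.035202) ; Δ = (-0.003154, -0.000639)
  [-3]  conj(Y_{6,-3})(Ω₁) = (-0.187139, 0.178251) ; Y_{6,-3}(Ω₂) = (-0.149976, -0.018950) ; Δ = (0.031444, -0.023187)
  [-2]  conj(Y_{6,-2})(Ω₁) = (0.427044, -0.237407) ; Y_{6,-2}(Ω₂) = (-0.226605, 0.326031) ; Δ = (-0.019368, 0.193027)
  [-1]  conj(Y_{6,-1})(Ω₁) = (-0.418698, 0.108560) ; Y_{6,-1}(Ω₂) = (0.265511, 0.507884) ; Δ = (-0.166304, -0.183826)
  [+0]  conj(Y_{6,0})(Ω₁) = (-0.184066, -0.000000) ; Y_{6,0}(Ω₂) = (0.117166, 0.000000) ; Δ = (-0.021566, -0.000000)
  [+1]  conj(Y_{6,1})(Ω₁) = (0.418698, 0.108560) ; Y_{6,1}(Ω₂) = (-0.265511, 0.507884) ; Δ = (-0.166304, 0.183826)
  [+2]  conj(Y_{6,2})(Ω₁) = (0.427044, 0.237407) ; Y_{6,2}(Ω₂) = (-0.226605, -0.326031) ; Δ = (-0.019368, -0.193027)
  [+3]  conj(Y_{6,3})(Ω₁) = (0.187139, 0.178251) ; Y_{6,3}(Ω₂) = (0.149976, -0.018950) ; Δ = (0.031444, 0.023187)
  [+4]  conj(Y_{6,4})(Ω₁) = (0.045225, 0.072776) ; Y_{6,4}(Ω₂) = (-0.013090, 0.035202) ; Δ = (-0.003154, 0.000639)
  [+5]  conj(Y_{6,5})(Ω₁) = (0.005572, 0.017865) ; Y_{6,5}(Ω₂) = (-0.004183, -0.004645) ; Δ = (0.000060, -0.000101)
  [+6]  conj(Y_{6,6})(Ω₁) = (0.000120, 0.002460) ; Y_{6,6}(Ω₂) = (0.000613, -0.000157) ; Δ = (0.000000, 0.000001)
Σ over m = (-0.336210, -0.000000); ×(4π/13) → (-0.324996, -0.000000). Real part: -0.324996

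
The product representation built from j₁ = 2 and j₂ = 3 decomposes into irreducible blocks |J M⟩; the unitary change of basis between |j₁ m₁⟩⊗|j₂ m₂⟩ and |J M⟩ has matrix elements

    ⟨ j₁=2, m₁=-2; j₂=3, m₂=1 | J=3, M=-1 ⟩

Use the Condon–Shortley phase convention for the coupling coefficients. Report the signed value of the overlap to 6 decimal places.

+0.632456  (= +√(2/5))

triangle: 2!*2!*4!/9! = 96/362880
(j±m)!: 0!*4!*4!*2!*2!*4! = 55296
prefactor² = (2J+1)*Δ*N² = 512/5
  k=2: +1/(2!*0!*2!*2!*0!*2!) = 1/16
Σ = 1/16  ⇒  CG² = 512/5*(1/16)² = 2/5
CG = +√(2/5) = +0.632456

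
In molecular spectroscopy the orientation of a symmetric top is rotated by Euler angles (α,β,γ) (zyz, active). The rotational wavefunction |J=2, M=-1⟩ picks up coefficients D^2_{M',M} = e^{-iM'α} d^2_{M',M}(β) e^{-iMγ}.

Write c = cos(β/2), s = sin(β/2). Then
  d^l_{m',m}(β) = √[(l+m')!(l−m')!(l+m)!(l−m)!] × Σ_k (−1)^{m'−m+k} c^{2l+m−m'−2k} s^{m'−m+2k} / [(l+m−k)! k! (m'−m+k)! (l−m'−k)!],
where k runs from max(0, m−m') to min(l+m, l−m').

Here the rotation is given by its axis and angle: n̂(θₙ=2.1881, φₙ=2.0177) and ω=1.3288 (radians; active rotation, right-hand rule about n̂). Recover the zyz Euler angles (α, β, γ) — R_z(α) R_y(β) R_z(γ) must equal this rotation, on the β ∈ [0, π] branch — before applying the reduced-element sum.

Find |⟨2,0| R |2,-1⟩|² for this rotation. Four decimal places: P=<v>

P=0.2770

Axis–angle → zyz. n̂ = (sinθₙcosφₙ, sinθₙsinφₙ, cosθₙ) = (-0.352414, +0.735357, -0.578839), ω = 1.3288.
R = I cosω + sinω [n̂]ₓ + (1−cosω) n̂n̂ᵀ gives
  R = [+0.334075, +0.364925, +0.869036; -0.759019, +0.650805, +0.018496; -0.558824, -0.665794, +0.494403]
β = atan2(√(R₁₃²+R₂₃²), R₃₃) = 1.053649; α = atan2(R₂₃, R₁₃) mod 2π = 0.021280; γ = atan2(R₃₂, −R₃₁) mod 2π = 5.410658
First d^2_{0,-1}(β=1.0536), then the phase factors e^{-i(0)α} and e^{-i(-1)γ}:
c=cos(1.053649/2)=0.864408, s=sin(1.053649/2)=0.502791; N=√[2·2·1·6]=4.898979
k∈{0,1} keeps every argument non-negative
  k=0: (−1)^1·4.8990/(2)·0.8644^3·0.5028^1 = -0.795462
  k=1: (−1)^2·4.8990/(2)·0.8644^1·0.5028^3 = +0.269127
d^2_{0,-1}(1.0536) = -0.795462 +0.269127 = -0.526335
|D^2_{0,-1}|² = |d^2_{0,-1}(β)|² = (-0.526335)² = 0.277029 (the z-rotation phases have unit modulus)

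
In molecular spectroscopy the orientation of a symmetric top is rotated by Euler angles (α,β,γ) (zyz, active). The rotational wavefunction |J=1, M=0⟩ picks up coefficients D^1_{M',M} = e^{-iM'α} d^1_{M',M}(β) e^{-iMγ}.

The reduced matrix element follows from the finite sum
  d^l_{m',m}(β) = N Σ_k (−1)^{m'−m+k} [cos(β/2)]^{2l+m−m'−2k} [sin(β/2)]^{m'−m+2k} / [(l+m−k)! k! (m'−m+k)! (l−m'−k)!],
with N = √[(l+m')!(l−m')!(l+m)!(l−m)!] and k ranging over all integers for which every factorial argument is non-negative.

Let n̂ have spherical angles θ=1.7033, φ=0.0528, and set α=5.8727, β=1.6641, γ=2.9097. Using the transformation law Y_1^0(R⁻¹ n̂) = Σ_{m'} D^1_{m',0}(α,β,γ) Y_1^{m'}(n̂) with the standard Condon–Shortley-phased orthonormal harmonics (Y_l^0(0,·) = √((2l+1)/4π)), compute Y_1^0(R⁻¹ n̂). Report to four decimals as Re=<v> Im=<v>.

Re=0.4374 Im=0.0000

Need the full column D^1_{m',0} for m'=−1..1 at α=5.8727, β=1.6641, γ=2.9097.
cos(β/2)=0.673362, sin(β/2)=0.739313
d^1_{-1,0}: single k=1 term ⇒ +0.704031;  D = +0.645545-0.280947i
d^1_{0,0}: k∈[0..1] ⇒ +0.453416 -0.546584 = -0.093168;  D = -0.093168+0.000000i
d^1_{1,0}: single k=0 term ⇒ -0.704031;  D = -0.645545-0.280947i
Y_1^{m'}(θ=1.7033,φ=0.0528) and Σ D·Y over m':
  (+0.6455-0.2809i)·(+0.3420-0.0181i)  (-0.0932+0.0000i)·(-0.0646+0.0000i)  (-0.6455-0.2809i)·(-0.3420-0.0181i)
Y_1^0(R⁻¹ n̂) = +0.437397+0.000000i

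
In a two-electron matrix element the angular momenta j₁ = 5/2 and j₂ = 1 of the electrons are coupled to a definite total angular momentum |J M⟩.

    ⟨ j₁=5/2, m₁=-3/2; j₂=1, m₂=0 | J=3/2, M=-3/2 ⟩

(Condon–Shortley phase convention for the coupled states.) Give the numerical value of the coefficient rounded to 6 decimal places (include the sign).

−√(4/15) = -0.516398

j₁+j₂−J=2  J+j₁−j₂=3  J−j₁+j₂=0  j₁+j₂+J+1=6
(j₁±m₁, j₂±m₂, J±M) = (1,4,1,1,0,3)
P² = 48/5
sum k=1..1:
  [1] −1/6 = -1/6
S = -1/6
C² = P²·S² = 4/15 ; C = -0.516398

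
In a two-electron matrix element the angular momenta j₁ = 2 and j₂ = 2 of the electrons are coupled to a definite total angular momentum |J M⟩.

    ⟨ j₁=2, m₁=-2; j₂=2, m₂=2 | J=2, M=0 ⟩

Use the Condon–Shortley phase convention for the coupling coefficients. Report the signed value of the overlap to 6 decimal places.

+0.534522  (= +√(2/7))

triangle: 2!·2!·2!/7! = 8/5040
(j±m)!: 0!·4!·4!·0!·2!·2! = 2304
prefactor² = (2J+1)·Δ·N² = 128/7
  k=2: +1/(2!·0!·2!·2!·0!·0!) = 1/8
Σ = 1/8  ⇒  CG² = 128/7·(1/8)² = 2/7
CG = +√(2/7) = +0.534522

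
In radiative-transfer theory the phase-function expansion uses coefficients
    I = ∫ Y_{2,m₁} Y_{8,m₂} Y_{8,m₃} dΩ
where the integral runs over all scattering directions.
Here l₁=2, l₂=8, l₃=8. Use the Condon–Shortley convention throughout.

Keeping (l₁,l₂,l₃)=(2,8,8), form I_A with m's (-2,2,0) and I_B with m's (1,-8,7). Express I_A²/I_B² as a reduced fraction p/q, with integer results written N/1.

Shared (l₁,l₂,l₃)=(2,8,8): N and (l;000)² cancel in I_A²/I_B².
A: Δ = 2!·2!·14!/19! = 1/348840; Racah Σ t=2..2: t=2:+1/116121600 = 1/116121600; ⇒ 3j(2 8 8; -2 2 0)² = 7/323, sgn +1
B: Δ = 2!·2!·14!/19! = 1/348840; Racah Σ t=0..0: t=0:+1/174356582400 = 1/174356582400; ⇒ 3j(2 8 8; 1 -8 7)² = 5/323, sgn -1
I_A²/I_B² = (7/323)/(5/323) = 7/5

7/5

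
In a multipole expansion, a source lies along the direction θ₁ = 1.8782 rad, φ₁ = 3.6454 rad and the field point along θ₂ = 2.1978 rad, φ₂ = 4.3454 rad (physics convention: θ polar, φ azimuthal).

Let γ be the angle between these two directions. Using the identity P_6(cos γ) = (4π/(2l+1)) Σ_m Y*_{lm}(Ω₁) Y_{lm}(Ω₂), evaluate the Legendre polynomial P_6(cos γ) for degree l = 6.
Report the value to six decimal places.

Addition theorem: P_6(cos γ) = (4π/13) Σ_m Y*_{lm}(Ω₁) Y_{lm}(Ω₂), m = −6…6:
  term(m=-6) = -0.024188+0.043001i   from Y*(Ω₁)=-0.359621+0.042906i, Y(Ω₂)=+0.080381-0.109982i
  term(m=-5) = -0.127525+0.047769i   from Y*(Ω₁)=-0.323571+0.232251i, Y(Ω₂)=+0.330046+0.089267i
  term(m=-4) = -0.000846-0.000301i   from Y*(Ω₁)=-0.000903+0.001897i, Y(Ω₂)=+0.043891+0.425278i
  term(m=-3) = +0.027412+0.046871i   from Y*(Ω₁)=-0.020182-0.339506i, Y(Ω₂)=-0.142353+0.072280i
  term(m=-2) = +0.005129-0.029738i   from Y*(Ω₁)=-0.058668-0.092919i, Y(Ω₂)=+0.203904+0.183943i
  term(m=-1) = -0.063751+0.053697i   from Y*(Ω₁)=+0.263240+0.145113i, Y(Ω₂)=-0.099496+0.258832i
  term(m=+0) = +0.028157+0.000000i   from Y*(Ω₁)=+0.136691-0.000000i, Y(Ω₂)=+0.205992+0.000000i
  term(m=+1) = -0.063751-0.053697i   from Y*(Ω₁)=-0.263240+0.145113i, Y(Ω₂)=+0.099496+0.258832i
  term(m=+2) = +0.005129+0.029738i   from Y*(Ω₁)=-0.058668+0.092919i, Y(Ω₂)=+0.203904-0.183943i
  term(m=+3) = +0.027412-0.046871i   from Y*(Ω₁)=+0.020182-0.339506i, Y(Ω₂)=+0.142353+0.072280i
  term(m=+4) = -0.000846+0.000301i   from Y*(Ω₁)=-0.000903-0.001897i, Y(Ω₂)=+0.043891-0.425278i
  term(m=+5) = -0.127525-0.047769i   from Y*(Ω₁)=+0.323571+0.232251i, Y(Ω₂)=-0.330046+0.089267i
  term(m=+6) = -0.024188-0.043001i   from Y*(Ω₁)=-0.359621-0.042906i, Y(Ω₂)=+0.080381+0.109982i
Σ over m = -0.339381-0.000000i; ×(4π/13) → -0.328061-0.000000i. Real part: -0.328061

-0.328061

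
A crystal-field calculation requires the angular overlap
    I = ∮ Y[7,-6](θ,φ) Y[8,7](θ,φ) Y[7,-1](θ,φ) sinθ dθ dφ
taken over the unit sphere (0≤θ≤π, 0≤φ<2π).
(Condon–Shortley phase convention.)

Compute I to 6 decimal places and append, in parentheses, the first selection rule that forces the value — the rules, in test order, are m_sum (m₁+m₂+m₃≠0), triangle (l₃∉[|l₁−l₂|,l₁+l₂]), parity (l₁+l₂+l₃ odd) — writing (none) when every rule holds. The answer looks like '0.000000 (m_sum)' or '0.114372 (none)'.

-0.151591 (none)

Checks pass: Σm=0; 22 even; l₃=7∈[1,15].
(2·7+1)(2·8+1)(2·7+1) = 3825
Δ: 8! 6! 8! / 23! → 1/22086194130
sum: t=1:−1/18289152000 t=2:+1/248832000 t=3:−1/24883200 t=4:+1/11943936 t=5:−1/24883200 t=6:+1/248832000 t=7:−1/18289152000 = 11/975421440
3j²(7 8 7; 0 0 0) = Δ·Π!·Σ² = 1750/289731  (sign -1)
sum: t=7:−1/146313216000 t=8:+1/24385536000 = 1/29262643200
3j²(7 8 7; -6 7 -1) = Δ·Π!·Σ² = 650/52003  (sign +1)
combine: 4πI² = 3825·1750/289731·650/52003 = 937500/3246473
take √, sign -1: I = -0.15159149
No selection rule forces the value: the integral is nonzero (none).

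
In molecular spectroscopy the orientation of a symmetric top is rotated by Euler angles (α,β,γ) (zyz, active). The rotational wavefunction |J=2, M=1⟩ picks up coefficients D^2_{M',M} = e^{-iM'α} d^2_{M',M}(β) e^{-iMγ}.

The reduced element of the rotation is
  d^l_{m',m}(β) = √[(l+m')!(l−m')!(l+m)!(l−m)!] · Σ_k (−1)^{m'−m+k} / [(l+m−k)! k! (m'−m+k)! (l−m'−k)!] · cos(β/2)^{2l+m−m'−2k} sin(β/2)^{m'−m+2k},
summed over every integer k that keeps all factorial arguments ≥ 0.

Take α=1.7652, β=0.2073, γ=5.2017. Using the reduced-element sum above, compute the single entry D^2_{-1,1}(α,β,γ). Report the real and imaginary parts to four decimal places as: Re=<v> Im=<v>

First d^2_{-1,1}(β=0.2073), then the phase factors e^{-i(-1)α} and e^{-i(1)γ}:
c=cos(0.207300/2)=0.994633, s=sin(0.207300/2)=0.103465; N=√[1·6·6·1]=6.000000
k: max(0,(1)−(-1))=2 … min(2+(1),2−(-1))=3
  k=2: (−1)^0·6.0000/(2)·0.9946^2·0.1035^2 = +0.031771
  k=3: (−1)^1·6.0000/(6)·0.9946^0·0.1035^4 = -0.000115
d^2_{-1,1}(0.2073) = +0.031771 -0.000115 = +0.031656
Attach z-rotation phases: D = e^{-i(-1)(1.7652)}·(+0.031656)·e^{-i(1)(5.2017)} = -0.030290+0.009201i

Re=-0.0303 Im=0.0092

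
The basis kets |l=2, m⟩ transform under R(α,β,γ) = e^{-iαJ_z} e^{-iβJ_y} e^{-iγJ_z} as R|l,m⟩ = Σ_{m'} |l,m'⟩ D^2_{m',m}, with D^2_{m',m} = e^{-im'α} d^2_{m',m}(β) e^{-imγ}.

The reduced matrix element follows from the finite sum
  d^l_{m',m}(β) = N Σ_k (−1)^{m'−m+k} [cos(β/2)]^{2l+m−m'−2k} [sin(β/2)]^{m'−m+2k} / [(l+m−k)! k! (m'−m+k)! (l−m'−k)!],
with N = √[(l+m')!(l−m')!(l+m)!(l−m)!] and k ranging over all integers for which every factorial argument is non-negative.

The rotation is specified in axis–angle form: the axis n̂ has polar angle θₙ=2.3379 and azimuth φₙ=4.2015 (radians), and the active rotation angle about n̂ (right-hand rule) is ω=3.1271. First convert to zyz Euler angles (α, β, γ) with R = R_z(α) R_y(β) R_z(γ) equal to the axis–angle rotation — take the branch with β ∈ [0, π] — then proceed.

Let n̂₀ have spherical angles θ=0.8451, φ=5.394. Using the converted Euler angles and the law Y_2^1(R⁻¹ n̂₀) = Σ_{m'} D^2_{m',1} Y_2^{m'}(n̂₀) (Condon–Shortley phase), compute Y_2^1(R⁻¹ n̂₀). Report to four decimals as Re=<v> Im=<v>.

Axis–angle → zyz. n̂ = (sinθₙcosφₙ, sinθₙsinφₙ, cosθₙ) = (-0.352009, -0.627997, -0.694053), ω = 3.1271.
R = I cosω + sinω [n̂]ₓ + (1−cosω) n̂n̂ᵀ gives
  R = [-0.752087, +0.452156, +0.479499; +0.432039, -0.211176, +0.876782; +0.497701, +0.866579, -0.036526]
β = atan2(√(R₁₃²+R₂₃²), R₃₃) = 1.607331; α = atan2(R₂₃, R₁₃) mod 2π = 1.070348; γ = atan2(R₃₂, −R₃₁) mod 2π = 2.092126
Need the full column D^2_{m',1} for m'=−2..2 at α=1.0703, β=1.6073, γ=2.0921.
cos(β/2)=0.694073, sin(β/2)=0.719905
d^2_{-2,1}: single k=3 term ⇒ +0.517917;  D = +0.517307+0.025145i
d^2_{-1,1}: k∈[2..3] ⇒ +0.748999 -0.268597 = +0.480403;  D = +0.250698-0.409801i
d^2_{0,1}: k∈[1..2] ⇒ +0.589611 -0.634317 = -0.044706;  D = +0.022265+0.038767i
d^2_{1,1}: k∈[0..1] ⇒ +0.232070 -0.748999 = -0.516929;  D = +0.516816-0.010793i
d^2_{2,1}: single k=0 term ⇒ -0.481415;  D = +0.222123-0.427109i
Y_2^{m'}(θ=0.8451,φ=5.394) and Σ D·Y over m':
  (+0.5173+0.0251i)·(-0.0445+0.2115i)  (+0.2507-0.4098i)·(+0.2416+0.2978i)  (+0.0223+0.0388i)·(+0.1013+0.0000i)  (+0.5168-0.0108i)·(-0.2416+0.2978i)  (+0.2221-0.4271i)·(-0.0445-0.2115i)
Y_2^1(R⁻¹ n̂) = -0.065373+0.216439i

Re=-0.0654 Im=0.2164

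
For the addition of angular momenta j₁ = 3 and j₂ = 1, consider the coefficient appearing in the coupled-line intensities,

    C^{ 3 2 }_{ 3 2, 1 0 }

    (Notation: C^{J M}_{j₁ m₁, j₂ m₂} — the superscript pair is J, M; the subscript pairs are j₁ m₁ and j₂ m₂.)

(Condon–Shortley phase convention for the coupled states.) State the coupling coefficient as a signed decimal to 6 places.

triangle: 1!·5!·1!/8! = 120/40320
(j±m)!: 5!·1!·1!·1!·5!·1! = 14400
prefactor² = (2J+1)·Δ·N² = 300
  k=0: +1/(0!·1!·1!·1!·4!·0!) = 1/24
  k=1: −1/(1!·0!·0!·0!·5!·1!) = -1/120
Σ = 1/30  ⇒  CG² = 300·(1/30)² = 1/3
CG = +√(1/3) = +0.577350

+√(1/3) = +0.577350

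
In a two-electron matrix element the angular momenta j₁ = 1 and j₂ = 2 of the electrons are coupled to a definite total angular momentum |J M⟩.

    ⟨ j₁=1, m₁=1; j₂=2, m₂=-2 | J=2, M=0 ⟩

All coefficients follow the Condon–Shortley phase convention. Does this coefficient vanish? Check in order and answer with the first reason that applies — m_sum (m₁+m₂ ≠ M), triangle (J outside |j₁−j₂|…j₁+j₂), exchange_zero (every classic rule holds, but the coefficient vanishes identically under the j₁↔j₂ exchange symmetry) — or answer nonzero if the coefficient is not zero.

m_sum

m-sum: m₁+m₂ = 1+(-2) = -1, M = 0  ✗ ⇒ coefficient is 0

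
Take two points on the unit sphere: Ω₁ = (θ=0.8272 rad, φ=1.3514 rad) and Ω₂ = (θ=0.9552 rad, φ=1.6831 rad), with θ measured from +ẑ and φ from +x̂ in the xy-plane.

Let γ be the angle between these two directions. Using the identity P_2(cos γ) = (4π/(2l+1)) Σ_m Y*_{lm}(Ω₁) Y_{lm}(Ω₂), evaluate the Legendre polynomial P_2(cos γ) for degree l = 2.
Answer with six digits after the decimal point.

Expand P_2 via completeness: Σ_{m} conj(Y_{2,m}) at Ω₁ times Y_{2,m} at Ω₂ —
  term(m=-2) = 0.04245 - 0.03318j   from Y*(Ω₁)=-0.18944 + 0.08891j, Y(Ω₂)=-0.25101 + 0.05735j
  term(m=-1) = 0.13255 - 0.04565j   from Y*(Ω₁)=0.08378 + 0.37570j, Y(Ω₂)=-0.04082 - 0.36192j
  term(m=+0) = 0.00001 + 0.00000j   from Y*(Ω₁)=0.11819 + 0.00000j, Y(Ω₂)=0.00010 + 0.00000j
  term(m=+1) = 0.13255 + 0.04565j   from Y*(Ω₁)=-0.08378 + 0.37570j, Y(Ω₂)=0.04082 - 0.36192j
  term(m=+2) = 0.04245 + 0.03318j   from Y*(Ω₁)=-0.18944 - 0.08891j, Y(Ω₂)=-0.25101 - 0.05735j
Accumulated sum 0.35002 + 0.00000j; after 4π/(2l+1) scaling, 0.87970 + 0.00000j ⇒ P_2 = 0.879702

0.879702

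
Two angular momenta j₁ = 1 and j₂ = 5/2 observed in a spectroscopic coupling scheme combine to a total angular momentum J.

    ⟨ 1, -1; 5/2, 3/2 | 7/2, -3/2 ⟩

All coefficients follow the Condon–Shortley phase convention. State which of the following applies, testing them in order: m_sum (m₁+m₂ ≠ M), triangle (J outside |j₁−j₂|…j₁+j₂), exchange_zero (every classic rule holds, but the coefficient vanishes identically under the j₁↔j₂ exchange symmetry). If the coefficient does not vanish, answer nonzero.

m-sum: m₁+m₂ = -1+3/2 = 1/2, M = -3/2  ✗ ⇒ coefficient is 0

m_sum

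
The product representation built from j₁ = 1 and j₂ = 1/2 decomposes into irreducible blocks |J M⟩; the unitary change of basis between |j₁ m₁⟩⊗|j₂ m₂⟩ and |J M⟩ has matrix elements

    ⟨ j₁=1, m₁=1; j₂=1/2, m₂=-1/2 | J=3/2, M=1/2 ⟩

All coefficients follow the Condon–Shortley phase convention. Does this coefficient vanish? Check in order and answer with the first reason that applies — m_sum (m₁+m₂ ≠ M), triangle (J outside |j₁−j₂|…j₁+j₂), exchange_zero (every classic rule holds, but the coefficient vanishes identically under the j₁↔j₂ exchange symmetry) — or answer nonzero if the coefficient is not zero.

nonzero

m-sum: m₁+m₂ = 1+(-1/2) = 1/2, M = 1/2  ✓
triangle: |j₁−j₂| = 1/2 ≤ J = 3/2 ≤ j₁+j₂ = 3/2  ✓
exchange: j₁≠j₂ or m₁≠m₂ — the exchange symmetry imposes no constraint here
value check: CG = +√(1/3) = +0.577350 ≠ 0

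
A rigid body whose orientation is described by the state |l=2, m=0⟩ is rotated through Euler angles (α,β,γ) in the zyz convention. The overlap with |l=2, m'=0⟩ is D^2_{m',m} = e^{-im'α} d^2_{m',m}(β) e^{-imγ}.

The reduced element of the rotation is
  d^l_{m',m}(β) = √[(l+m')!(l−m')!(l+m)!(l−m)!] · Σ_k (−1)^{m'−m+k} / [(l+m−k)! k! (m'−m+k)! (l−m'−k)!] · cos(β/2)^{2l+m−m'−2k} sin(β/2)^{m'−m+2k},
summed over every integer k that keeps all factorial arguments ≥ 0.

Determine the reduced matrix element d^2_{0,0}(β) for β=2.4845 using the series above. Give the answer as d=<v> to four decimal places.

d=0.4404

d^2_{0,0}(β=2.4845) via the finite sum:
Half-angle: c=0.322667, s=0.946512. N=√(2·2·2·2)=4.000000
The bounds max(0,m−m')=0 and min(l+m,l−m')=2 give 3 terms
  k=0: (−1)^0·4.0000/(4)·0.3227^4·0.9465^0 = +0.010840
  k=1: (−1)^1·4.0000/(1)·0.3227^2·0.9465^2 = -0.373098
  k=2: (−1)^2·4.0000/(4)·0.3227^0·0.9465^4 = +0.802611
d^2_{0,0}(2.4845) = +0.010840 -0.373098 +0.802611 = +0.440353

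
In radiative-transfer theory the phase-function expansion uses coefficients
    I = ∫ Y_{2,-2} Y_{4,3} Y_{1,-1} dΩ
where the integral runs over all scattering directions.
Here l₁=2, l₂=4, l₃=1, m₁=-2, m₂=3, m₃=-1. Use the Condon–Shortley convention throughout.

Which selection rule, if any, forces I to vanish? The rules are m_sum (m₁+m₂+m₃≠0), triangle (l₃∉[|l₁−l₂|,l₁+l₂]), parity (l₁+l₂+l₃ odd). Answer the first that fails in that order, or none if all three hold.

m₁+m₂+m₃ = -2 + 3 − 1 = 0  ✓
triangle: need |l₁−l₂| ≤ l₃ ≤ l₁+l₂ = [2,6]; l₃=1 is outside  ✗
parity: l₁+l₂+l₃ = 7 is odd

triangle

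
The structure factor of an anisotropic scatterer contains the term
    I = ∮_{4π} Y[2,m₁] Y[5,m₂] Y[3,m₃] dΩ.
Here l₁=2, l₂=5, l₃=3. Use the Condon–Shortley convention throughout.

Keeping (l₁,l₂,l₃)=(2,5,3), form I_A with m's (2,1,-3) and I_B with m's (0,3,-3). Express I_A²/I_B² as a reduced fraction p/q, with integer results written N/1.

1/28

Same 2,5,3: normalisation and zero-m 3j drop out of the ratio.
A: Δ: 4! 0! 6! / 11! → 1/2310; sum: t=0:+1/17280 = 1/17280; 3j²(2 5 3; 2 1 -3) = Δ·Π!·Σ² = 1/2310  (sign +1)
B: Δ: 4! 0! 6! / 11! → 1/2310; sum: t=2:+1/2880 = 1/2880; 3j²(2 5 3; 0 3 -3) = Δ·Π!·Σ² = 2/165  (sign +1)
I_A²/I_B² = (1/2310)/(2/165) = 1/28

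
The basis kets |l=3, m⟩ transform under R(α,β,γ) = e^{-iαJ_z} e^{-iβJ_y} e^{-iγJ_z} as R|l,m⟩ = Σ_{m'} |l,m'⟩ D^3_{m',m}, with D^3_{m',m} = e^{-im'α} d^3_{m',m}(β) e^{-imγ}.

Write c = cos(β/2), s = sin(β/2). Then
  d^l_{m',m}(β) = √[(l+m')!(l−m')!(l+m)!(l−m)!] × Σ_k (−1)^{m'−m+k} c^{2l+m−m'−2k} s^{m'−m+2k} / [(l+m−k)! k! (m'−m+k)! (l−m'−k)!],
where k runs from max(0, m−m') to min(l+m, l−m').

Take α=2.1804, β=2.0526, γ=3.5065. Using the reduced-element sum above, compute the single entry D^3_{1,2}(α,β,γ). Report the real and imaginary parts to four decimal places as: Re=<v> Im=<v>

Re=0.4373 Im=0.1030

D^3_{1,2}(2.1804,2.0526,3.5065) = e^{-i·1·2.1804}·d^3_{1,2}(2.0526)·e^{-i·2·3.5065}. Compute d first:
With c≡cos(β/2)=0.517987 and s≡sin(β/2)=0.855388, N=[24·2·120·1]^{1/2}=75.894664
The bounds max(0,m−m')=1 and min(l+m,l−m')=2 give 2 terms
  k=1: (−1)^0·75.8947/(24)·0.5180^5·0.8554^1 = +0.100869
  k=2: (−1)^1·75.8947/(12)·0.5180^3·0.8554^3 = -0.550145
d^3_{1,2}(2.0526) = +0.100869 -0.550145 = -0.449276
D = (-0.572543-0.819875i)·(-0.449276)·(+0.745298-0.666732i) = +0.437303+0.103027i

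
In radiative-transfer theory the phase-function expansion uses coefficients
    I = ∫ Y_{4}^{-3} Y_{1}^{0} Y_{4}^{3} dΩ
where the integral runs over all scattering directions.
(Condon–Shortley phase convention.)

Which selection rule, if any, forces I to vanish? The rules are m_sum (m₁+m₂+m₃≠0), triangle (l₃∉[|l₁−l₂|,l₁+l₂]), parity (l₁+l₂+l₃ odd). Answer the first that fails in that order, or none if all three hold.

parity

Σmᵢ = 0  ✓
l₃∈[|l₁−l₂|,l₁+l₂]=[3,5], have l₃=4  ✓
Σlᵢ = 9 ⇒ odd  ✗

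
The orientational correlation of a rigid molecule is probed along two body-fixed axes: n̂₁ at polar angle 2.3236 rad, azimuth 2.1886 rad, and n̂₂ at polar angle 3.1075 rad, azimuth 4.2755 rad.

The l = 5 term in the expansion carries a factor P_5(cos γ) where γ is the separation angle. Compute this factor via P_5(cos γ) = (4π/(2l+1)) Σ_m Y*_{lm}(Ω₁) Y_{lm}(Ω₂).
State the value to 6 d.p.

Summing Y*_{l m}(θ₁,φ₁)·Y_{l m}(θ₂,φ₂) over m ∈ [−5, 5]; prefactor 4π/(2·5+1) = 1.142397:
  m=-5: (-0.00505 - 0.09594j) × (-0.00000 - 0.00000j) = -0.00000 + 0.00000j  (running Σ = -0.00000 + 0.00000j)
  m=-4: (0.22302 - 0.17683j) × (0.00000 - 0.00000j) = -0.00000 - 0.00000j  (running Σ = -0.00000 - 0.00000j)
  m=-3: (0.41407 + 0.12024j) × (0.00011 - 0.00003j) = 0.00005 + 0.00000j  (running Σ = 0.00005 + 0.00000j)
  m=-2: (0.08166 + 0.23443j) × (0.00252 + 0.00301j) = -0.00050 + 0.00084j  (running Σ = -0.00045 + 0.00084j)
  m=-1: (0.12939 - 0.18209j) × (-0.03680 + 0.07881j) = 0.00959 + 0.01690j  (running Σ = 0.00914 + 0.01774j)
  m=0: (0.31624 + 0.00000j) × (-0.92746 + 0.00000j) = -0.29331 + 0.00000j  (running Σ = -0.28417 + 0.01774j)
  m=1: (-0.12939 - 0.18209j) × (0.03680 + 0.07881j) = 0.00959 - 0.01690j  (running Σ = -0.27458 + 0.00084j)
  m=2: (0.08166 - 0.23443j) × (0.00252 - 0.00301j) = -0.00050 - 0.00084j  (running Σ = -0.27508 + 0.00000j)
  m=3: (-0.41407 + 0.12024j) × (-0.00011 - 0.00003j) = 0.00005 - 0.00000j  (running Σ = -0.27503 - 0.00000j)
  m=4: (0.22302 + 0.17683j) × (0.00000 + 0.00000j) = -0.00000 + 0.00000j  (running Σ = -0.27503 + 0.00000j)
  m=5: (0.00505 - 0.09594j) × (0.00000 - 0.00000j) = -0.00000 - 0.00000j  (running Σ = -0.27503 - 0.00000j)
Total Σ_m = -0.27503 - 0.00000j. Multiply by 1.142397: -0.31420 - 0.00000j. P_5(cos γ) = -0.314199

-0.314199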